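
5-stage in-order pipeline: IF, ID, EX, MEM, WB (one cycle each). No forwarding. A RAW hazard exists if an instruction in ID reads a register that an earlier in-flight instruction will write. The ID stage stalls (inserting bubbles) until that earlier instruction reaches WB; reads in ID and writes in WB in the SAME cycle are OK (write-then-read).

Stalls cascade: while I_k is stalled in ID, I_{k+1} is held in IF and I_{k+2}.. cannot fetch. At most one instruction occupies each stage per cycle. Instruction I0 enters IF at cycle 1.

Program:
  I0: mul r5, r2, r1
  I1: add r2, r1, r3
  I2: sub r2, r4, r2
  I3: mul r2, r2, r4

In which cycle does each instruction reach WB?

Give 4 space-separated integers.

I0 mul r5 <- r2,r1: IF@1 ID@2 stall=0 (-) EX@3 MEM@4 WB@5
I1 add r2 <- r1,r3: IF@2 ID@3 stall=0 (-) EX@4 MEM@5 WB@6
I2 sub r2 <- r4,r2: IF@3 ID@4 stall=2 (RAW on I1.r2 (WB@6)) EX@7 MEM@8 WB@9
I3 mul r2 <- r2,r4: IF@4 ID@7 stall=2 (RAW on I2.r2 (WB@9)) EX@10 MEM@11 WB@12

Answer: 5 6 9 12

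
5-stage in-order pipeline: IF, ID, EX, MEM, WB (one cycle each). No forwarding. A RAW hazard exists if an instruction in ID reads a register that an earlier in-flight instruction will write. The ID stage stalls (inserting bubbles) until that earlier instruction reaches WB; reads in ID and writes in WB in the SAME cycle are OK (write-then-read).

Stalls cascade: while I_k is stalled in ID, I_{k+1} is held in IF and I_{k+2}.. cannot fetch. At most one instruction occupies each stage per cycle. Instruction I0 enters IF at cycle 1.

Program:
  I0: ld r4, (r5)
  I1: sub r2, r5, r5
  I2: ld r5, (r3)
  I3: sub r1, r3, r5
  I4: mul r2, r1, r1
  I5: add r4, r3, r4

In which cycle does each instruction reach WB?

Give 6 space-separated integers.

I0 ld r4 <- r5: IF@1 ID@2 stall=0 (-) EX@3 MEM@4 WB@5
I1 sub r2 <- r5,r5: IF@2 ID@3 stall=0 (-) EX@4 MEM@5 WB@6
I2 ld r5 <- r3: IF@3 ID@4 stall=0 (-) EX@5 MEM@6 WB@7
I3 sub r1 <- r3,r5: IF@4 ID@5 stall=2 (RAW on I2.r5 (WB@7)) EX@8 MEM@9 WB@10
I4 mul r2 <- r1,r1: IF@5 ID@8 stall=2 (RAW on I3.r1 (WB@10)) EX@11 MEM@12 WB@13
I5 add r4 <- r3,r4: IF@8 ID@11 stall=0 (-) EX@12 MEM@13 WB@14

Answer: 5 6 7 10 13 14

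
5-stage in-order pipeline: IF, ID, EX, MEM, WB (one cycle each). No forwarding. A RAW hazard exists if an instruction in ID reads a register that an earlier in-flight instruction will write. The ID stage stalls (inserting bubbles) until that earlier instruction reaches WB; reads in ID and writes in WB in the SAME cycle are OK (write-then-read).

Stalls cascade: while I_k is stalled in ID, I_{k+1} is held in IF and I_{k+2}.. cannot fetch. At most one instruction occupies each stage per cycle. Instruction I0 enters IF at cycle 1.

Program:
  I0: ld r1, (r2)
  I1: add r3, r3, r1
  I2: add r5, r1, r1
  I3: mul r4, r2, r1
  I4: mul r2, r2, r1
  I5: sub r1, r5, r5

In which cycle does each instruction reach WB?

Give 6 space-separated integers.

Answer: 5 8 9 10 11 12

Derivation:
I0 ld r1 <- r2: IF@1 ID@2 stall=0 (-) EX@3 MEM@4 WB@5
I1 add r3 <- r3,r1: IF@2 ID@3 stall=2 (RAW on I0.r1 (WB@5)) EX@6 MEM@7 WB@8
I2 add r5 <- r1,r1: IF@3 ID@6 stall=0 (-) EX@7 MEM@8 WB@9
I3 mul r4 <- r2,r1: IF@6 ID@7 stall=0 (-) EX@8 MEM@9 WB@10
I4 mul r2 <- r2,r1: IF@7 ID@8 stall=0 (-) EX@9 MEM@10 WB@11
I5 sub r1 <- r5,r5: IF@8 ID@9 stall=0 (-) EX@10 MEM@11 WB@12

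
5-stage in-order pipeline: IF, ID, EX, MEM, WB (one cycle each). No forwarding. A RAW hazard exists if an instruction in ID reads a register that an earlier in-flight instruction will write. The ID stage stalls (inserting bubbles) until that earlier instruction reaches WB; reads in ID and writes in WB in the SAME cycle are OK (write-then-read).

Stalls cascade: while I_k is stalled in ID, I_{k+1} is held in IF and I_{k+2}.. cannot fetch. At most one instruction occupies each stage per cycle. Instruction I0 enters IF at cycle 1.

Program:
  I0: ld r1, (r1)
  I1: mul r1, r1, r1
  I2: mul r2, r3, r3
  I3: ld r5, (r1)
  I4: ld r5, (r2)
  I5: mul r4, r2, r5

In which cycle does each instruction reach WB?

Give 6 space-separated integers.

I0 ld r1 <- r1: IF@1 ID@2 stall=0 (-) EX@3 MEM@4 WB@5
I1 mul r1 <- r1,r1: IF@2 ID@3 stall=2 (RAW on I0.r1 (WB@5)) EX@6 MEM@7 WB@8
I2 mul r2 <- r3,r3: IF@3 ID@6 stall=0 (-) EX@7 MEM@8 WB@9
I3 ld r5 <- r1: IF@6 ID@7 stall=1 (RAW on I1.r1 (WB@8)) EX@9 MEM@10 WB@11
I4 ld r5 <- r2: IF@7 ID@9 stall=0 (-) EX@10 MEM@11 WB@12
I5 mul r4 <- r2,r5: IF@9 ID@10 stall=2 (RAW on I4.r5 (WB@12)) EX@13 MEM@14 WB@15

Answer: 5 8 9 11 12 15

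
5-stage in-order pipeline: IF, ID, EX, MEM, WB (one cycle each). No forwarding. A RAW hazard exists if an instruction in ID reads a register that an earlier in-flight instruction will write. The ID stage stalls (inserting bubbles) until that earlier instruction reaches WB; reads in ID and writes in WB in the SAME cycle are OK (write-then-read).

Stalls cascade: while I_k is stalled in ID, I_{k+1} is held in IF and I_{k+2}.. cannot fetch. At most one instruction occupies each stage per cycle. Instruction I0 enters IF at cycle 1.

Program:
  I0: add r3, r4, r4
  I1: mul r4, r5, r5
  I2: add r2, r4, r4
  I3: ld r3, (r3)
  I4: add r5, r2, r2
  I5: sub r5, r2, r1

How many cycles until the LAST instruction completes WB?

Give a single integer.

I0 add r3 <- r4,r4: IF@1 ID@2 stall=0 (-) EX@3 MEM@4 WB@5
I1 mul r4 <- r5,r5: IF@2 ID@3 stall=0 (-) EX@4 MEM@5 WB@6
I2 add r2 <- r4,r4: IF@3 ID@4 stall=2 (RAW on I1.r4 (WB@6)) EX@7 MEM@8 WB@9
I3 ld r3 <- r3: IF@4 ID@7 stall=0 (-) EX@8 MEM@9 WB@10
I4 add r5 <- r2,r2: IF@7 ID@8 stall=1 (RAW on I2.r2 (WB@9)) EX@10 MEM@11 WB@12
I5 sub r5 <- r2,r1: IF@8 ID@10 stall=0 (-) EX@11 MEM@12 WB@13

Answer: 13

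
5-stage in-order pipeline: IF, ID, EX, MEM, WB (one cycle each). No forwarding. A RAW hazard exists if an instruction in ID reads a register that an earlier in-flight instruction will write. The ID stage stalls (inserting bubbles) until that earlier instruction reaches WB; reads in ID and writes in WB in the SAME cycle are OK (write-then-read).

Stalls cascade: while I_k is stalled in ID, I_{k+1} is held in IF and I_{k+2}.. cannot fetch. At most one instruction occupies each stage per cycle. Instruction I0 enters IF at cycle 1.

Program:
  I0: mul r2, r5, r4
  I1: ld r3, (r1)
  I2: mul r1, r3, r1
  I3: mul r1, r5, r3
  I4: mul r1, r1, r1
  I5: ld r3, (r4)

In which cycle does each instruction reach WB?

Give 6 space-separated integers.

Answer: 5 6 9 10 13 14

Derivation:
I0 mul r2 <- r5,r4: IF@1 ID@2 stall=0 (-) EX@3 MEM@4 WB@5
I1 ld r3 <- r1: IF@2 ID@3 stall=0 (-) EX@4 MEM@5 WB@6
I2 mul r1 <- r3,r1: IF@3 ID@4 stall=2 (RAW on I1.r3 (WB@6)) EX@7 MEM@8 WB@9
I3 mul r1 <- r5,r3: IF@4 ID@7 stall=0 (-) EX@8 MEM@9 WB@10
I4 mul r1 <- r1,r1: IF@7 ID@8 stall=2 (RAW on I3.r1 (WB@10)) EX@11 MEM@12 WB@13
I5 ld r3 <- r4: IF@8 ID@11 stall=0 (-) EX@12 MEM@13 WB@14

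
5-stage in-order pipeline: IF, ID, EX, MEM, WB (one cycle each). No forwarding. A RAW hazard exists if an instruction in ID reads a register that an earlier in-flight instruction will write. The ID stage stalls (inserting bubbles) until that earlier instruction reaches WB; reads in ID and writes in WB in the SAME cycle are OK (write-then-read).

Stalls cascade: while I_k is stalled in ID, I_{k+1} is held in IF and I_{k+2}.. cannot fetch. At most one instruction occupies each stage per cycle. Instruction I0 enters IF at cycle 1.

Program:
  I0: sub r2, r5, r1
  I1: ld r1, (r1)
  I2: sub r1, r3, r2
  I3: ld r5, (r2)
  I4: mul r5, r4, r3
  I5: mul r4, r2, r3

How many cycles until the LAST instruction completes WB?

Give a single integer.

I0 sub r2 <- r5,r1: IF@1 ID@2 stall=0 (-) EX@3 MEM@4 WB@5
I1 ld r1 <- r1: IF@2 ID@3 stall=0 (-) EX@4 MEM@5 WB@6
I2 sub r1 <- r3,r2: IF@3 ID@4 stall=1 (RAW on I0.r2 (WB@5)) EX@6 MEM@7 WB@8
I3 ld r5 <- r2: IF@4 ID@6 stall=0 (-) EX@7 MEM@8 WB@9
I4 mul r5 <- r4,r3: IF@6 ID@7 stall=0 (-) EX@8 MEM@9 WB@10
I5 mul r4 <- r2,r3: IF@7 ID@8 stall=0 (-) EX@9 MEM@10 WB@11

Answer: 11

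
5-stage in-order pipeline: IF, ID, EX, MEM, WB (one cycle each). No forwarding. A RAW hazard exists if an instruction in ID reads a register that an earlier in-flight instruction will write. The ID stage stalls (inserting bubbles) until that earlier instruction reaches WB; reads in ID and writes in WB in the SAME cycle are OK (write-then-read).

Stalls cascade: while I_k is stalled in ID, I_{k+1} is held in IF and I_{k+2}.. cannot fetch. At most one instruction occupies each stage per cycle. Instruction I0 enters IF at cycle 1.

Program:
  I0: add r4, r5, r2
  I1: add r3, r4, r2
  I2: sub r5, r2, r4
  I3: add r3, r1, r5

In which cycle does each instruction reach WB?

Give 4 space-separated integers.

Answer: 5 8 9 12

Derivation:
I0 add r4 <- r5,r2: IF@1 ID@2 stall=0 (-) EX@3 MEM@4 WB@5
I1 add r3 <- r4,r2: IF@2 ID@3 stall=2 (RAW on I0.r4 (WB@5)) EX@6 MEM@7 WB@8
I2 sub r5 <- r2,r4: IF@3 ID@6 stall=0 (-) EX@7 MEM@8 WB@9
I3 add r3 <- r1,r5: IF@6 ID@7 stall=2 (RAW on I2.r5 (WB@9)) EX@10 MEM@11 WB@12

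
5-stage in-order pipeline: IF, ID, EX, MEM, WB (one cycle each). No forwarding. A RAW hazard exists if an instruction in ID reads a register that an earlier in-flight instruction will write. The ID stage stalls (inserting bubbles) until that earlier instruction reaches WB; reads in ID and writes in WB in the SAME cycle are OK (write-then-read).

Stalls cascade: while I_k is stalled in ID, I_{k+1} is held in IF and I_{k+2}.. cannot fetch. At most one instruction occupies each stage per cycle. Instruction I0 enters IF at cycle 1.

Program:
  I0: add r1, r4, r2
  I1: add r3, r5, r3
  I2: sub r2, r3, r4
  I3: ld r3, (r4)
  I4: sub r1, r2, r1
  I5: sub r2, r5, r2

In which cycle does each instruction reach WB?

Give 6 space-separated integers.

Answer: 5 6 9 10 12 13

Derivation:
I0 add r1 <- r4,r2: IF@1 ID@2 stall=0 (-) EX@3 MEM@4 WB@5
I1 add r3 <- r5,r3: IF@2 ID@3 stall=0 (-) EX@4 MEM@5 WB@6
I2 sub r2 <- r3,r4: IF@3 ID@4 stall=2 (RAW on I1.r3 (WB@6)) EX@7 MEM@8 WB@9
I3 ld r3 <- r4: IF@4 ID@7 stall=0 (-) EX@8 MEM@9 WB@10
I4 sub r1 <- r2,r1: IF@7 ID@8 stall=1 (RAW on I2.r2 (WB@9)) EX@10 MEM@11 WB@12
I5 sub r2 <- r5,r2: IF@8 ID@10 stall=0 (-) EX@11 MEM@12 WB@13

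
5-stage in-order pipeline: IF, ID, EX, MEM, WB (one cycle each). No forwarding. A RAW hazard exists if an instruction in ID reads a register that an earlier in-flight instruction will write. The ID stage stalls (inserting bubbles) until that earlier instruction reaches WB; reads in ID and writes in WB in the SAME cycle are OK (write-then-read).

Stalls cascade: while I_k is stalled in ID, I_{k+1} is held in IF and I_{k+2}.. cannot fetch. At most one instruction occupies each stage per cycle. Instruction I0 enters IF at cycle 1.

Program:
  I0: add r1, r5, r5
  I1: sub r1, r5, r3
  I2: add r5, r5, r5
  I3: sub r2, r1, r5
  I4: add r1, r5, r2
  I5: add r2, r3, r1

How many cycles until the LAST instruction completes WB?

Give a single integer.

Answer: 16

Derivation:
I0 add r1 <- r5,r5: IF@1 ID@2 stall=0 (-) EX@3 MEM@4 WB@5
I1 sub r1 <- r5,r3: IF@2 ID@3 stall=0 (-) EX@4 MEM@5 WB@6
I2 add r5 <- r5,r5: IF@3 ID@4 stall=0 (-) EX@5 MEM@6 WB@7
I3 sub r2 <- r1,r5: IF@4 ID@5 stall=2 (RAW on I2.r5 (WB@7)) EX@8 MEM@9 WB@10
I4 add r1 <- r5,r2: IF@5 ID@8 stall=2 (RAW on I3.r2 (WB@10)) EX@11 MEM@12 WB@13
I5 add r2 <- r3,r1: IF@8 ID@11 stall=2 (RAW on I4.r1 (WB@13)) EX@14 MEM@15 WB@16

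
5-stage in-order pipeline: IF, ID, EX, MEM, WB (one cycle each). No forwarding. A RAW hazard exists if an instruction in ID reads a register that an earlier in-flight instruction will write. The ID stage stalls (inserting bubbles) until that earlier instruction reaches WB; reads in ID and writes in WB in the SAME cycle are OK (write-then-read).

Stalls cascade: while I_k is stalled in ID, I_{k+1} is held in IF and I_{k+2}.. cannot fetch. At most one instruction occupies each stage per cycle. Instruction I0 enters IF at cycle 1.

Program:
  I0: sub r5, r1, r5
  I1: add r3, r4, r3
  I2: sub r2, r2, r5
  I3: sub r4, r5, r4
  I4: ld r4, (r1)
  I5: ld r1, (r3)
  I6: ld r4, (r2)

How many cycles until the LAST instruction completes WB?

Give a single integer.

I0 sub r5 <- r1,r5: IF@1 ID@2 stall=0 (-) EX@3 MEM@4 WB@5
I1 add r3 <- r4,r3: IF@2 ID@3 stall=0 (-) EX@4 MEM@5 WB@6
I2 sub r2 <- r2,r5: IF@3 ID@4 stall=1 (RAW on I0.r5 (WB@5)) EX@6 MEM@7 WB@8
I3 sub r4 <- r5,r4: IF@4 ID@6 stall=0 (-) EX@7 MEM@8 WB@9
I4 ld r4 <- r1: IF@6 ID@7 stall=0 (-) EX@8 MEM@9 WB@10
I5 ld r1 <- r3: IF@7 ID@8 stall=0 (-) EX@9 MEM@10 WB@11
I6 ld r4 <- r2: IF@8 ID@9 stall=0 (-) EX@10 MEM@11 WB@12

Answer: 12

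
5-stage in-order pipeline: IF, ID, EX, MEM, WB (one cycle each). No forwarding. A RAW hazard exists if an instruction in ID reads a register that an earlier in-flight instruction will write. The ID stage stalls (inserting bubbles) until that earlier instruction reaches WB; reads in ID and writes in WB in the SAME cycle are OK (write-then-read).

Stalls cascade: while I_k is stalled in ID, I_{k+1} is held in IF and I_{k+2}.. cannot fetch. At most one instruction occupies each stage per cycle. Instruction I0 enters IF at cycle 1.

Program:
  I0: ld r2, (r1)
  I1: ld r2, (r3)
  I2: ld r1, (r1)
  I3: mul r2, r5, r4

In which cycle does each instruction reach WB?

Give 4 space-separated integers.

I0 ld r2 <- r1: IF@1 ID@2 stall=0 (-) EX@3 MEM@4 WB@5
I1 ld r2 <- r3: IF@2 ID@3 stall=0 (-) EX@4 MEM@5 WB@6
I2 ld r1 <- r1: IF@3 ID@4 stall=0 (-) EX@5 MEM@6 WB@7
I3 mul r2 <- r5,r4: IF@4 ID@5 stall=0 (-) EX@6 MEM@7 WB@8

Answer: 5 6 7 8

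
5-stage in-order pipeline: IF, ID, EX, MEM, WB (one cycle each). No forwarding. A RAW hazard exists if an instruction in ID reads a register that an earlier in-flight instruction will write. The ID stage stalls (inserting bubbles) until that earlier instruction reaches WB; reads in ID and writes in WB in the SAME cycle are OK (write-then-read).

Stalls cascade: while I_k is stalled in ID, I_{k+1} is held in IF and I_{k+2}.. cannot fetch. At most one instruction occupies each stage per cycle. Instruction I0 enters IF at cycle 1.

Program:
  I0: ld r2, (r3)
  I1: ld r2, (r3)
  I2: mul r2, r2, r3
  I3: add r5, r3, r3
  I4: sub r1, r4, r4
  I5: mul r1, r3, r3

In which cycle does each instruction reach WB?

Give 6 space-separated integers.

Answer: 5 6 9 10 11 12

Derivation:
I0 ld r2 <- r3: IF@1 ID@2 stall=0 (-) EX@3 MEM@4 WB@5
I1 ld r2 <- r3: IF@2 ID@3 stall=0 (-) EX@4 MEM@5 WB@6
I2 mul r2 <- r2,r3: IF@3 ID@4 stall=2 (RAW on I1.r2 (WB@6)) EX@7 MEM@8 WB@9
I3 add r5 <- r3,r3: IF@4 ID@7 stall=0 (-) EX@8 MEM@9 WB@10
I4 sub r1 <- r4,r4: IF@7 ID@8 stall=0 (-) EX@9 MEM@10 WB@11
I5 mul r1 <- r3,r3: IF@8 ID@9 stall=0 (-) EX@10 MEM@11 WB@12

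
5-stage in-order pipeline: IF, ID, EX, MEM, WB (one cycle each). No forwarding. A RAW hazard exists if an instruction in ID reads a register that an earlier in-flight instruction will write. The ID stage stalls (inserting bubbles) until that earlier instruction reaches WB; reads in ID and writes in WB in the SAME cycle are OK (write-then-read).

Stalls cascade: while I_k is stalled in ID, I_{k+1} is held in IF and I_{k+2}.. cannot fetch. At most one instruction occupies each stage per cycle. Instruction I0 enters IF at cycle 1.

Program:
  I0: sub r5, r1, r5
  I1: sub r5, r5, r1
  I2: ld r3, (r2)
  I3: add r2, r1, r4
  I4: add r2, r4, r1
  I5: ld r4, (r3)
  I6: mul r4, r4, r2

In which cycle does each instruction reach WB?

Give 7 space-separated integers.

I0 sub r5 <- r1,r5: IF@1 ID@2 stall=0 (-) EX@3 MEM@4 WB@5
I1 sub r5 <- r5,r1: IF@2 ID@3 stall=2 (RAW on I0.r5 (WB@5)) EX@6 MEM@7 WB@8
I2 ld r3 <- r2: IF@3 ID@6 stall=0 (-) EX@7 MEM@8 WB@9
I3 add r2 <- r1,r4: IF@6 ID@7 stall=0 (-) EX@8 MEM@9 WB@10
I4 add r2 <- r4,r1: IF@7 ID@8 stall=0 (-) EX@9 MEM@10 WB@11
I5 ld r4 <- r3: IF@8 ID@9 stall=0 (-) EX@10 MEM@11 WB@12
I6 mul r4 <- r4,r2: IF@9 ID@10 stall=2 (RAW on I5.r4 (WB@12)) EX@13 MEM@14 WB@15

Answer: 5 8 9 10 11 12 15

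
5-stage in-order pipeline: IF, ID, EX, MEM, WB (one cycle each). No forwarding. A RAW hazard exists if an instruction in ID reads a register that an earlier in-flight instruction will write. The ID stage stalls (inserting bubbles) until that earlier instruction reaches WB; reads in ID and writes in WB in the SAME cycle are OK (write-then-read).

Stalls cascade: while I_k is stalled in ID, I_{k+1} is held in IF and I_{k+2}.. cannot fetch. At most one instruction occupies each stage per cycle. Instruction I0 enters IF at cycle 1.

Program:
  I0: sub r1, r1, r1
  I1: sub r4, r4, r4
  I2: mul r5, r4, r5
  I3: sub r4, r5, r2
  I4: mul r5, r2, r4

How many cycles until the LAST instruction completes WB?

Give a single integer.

Answer: 15

Derivation:
I0 sub r1 <- r1,r1: IF@1 ID@2 stall=0 (-) EX@3 MEM@4 WB@5
I1 sub r4 <- r4,r4: IF@2 ID@3 stall=0 (-) EX@4 MEM@5 WB@6
I2 mul r5 <- r4,r5: IF@3 ID@4 stall=2 (RAW on I1.r4 (WB@6)) EX@7 MEM@8 WB@9
I3 sub r4 <- r5,r2: IF@4 ID@7 stall=2 (RAW on I2.r5 (WB@9)) EX@10 MEM@11 WB@12
I4 mul r5 <- r2,r4: IF@7 ID@10 stall=2 (RAW on I3.r4 (WB@12)) EX@13 MEM@14 WB@15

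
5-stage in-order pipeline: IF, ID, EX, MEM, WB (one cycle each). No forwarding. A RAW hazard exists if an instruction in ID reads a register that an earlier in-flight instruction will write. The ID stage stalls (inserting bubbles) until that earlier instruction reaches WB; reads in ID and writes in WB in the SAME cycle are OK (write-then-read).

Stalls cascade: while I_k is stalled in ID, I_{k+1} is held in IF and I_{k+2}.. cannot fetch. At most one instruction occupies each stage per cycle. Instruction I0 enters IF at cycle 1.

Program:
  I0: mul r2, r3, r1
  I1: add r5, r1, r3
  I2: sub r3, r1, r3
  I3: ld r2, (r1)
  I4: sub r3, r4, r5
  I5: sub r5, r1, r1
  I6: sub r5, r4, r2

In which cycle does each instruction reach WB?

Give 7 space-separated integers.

Answer: 5 6 7 8 9 10 11

Derivation:
I0 mul r2 <- r3,r1: IF@1 ID@2 stall=0 (-) EX@3 MEM@4 WB@5
I1 add r5 <- r1,r3: IF@2 ID@3 stall=0 (-) EX@4 MEM@5 WB@6
I2 sub r3 <- r1,r3: IF@3 ID@4 stall=0 (-) EX@5 MEM@6 WB@7
I3 ld r2 <- r1: IF@4 ID@5 stall=0 (-) EX@6 MEM@7 WB@8
I4 sub r3 <- r4,r5: IF@5 ID@6 stall=0 (-) EX@7 MEM@8 WB@9
I5 sub r5 <- r1,r1: IF@6 ID@7 stall=0 (-) EX@8 MEM@9 WB@10
I6 sub r5 <- r4,r2: IF@7 ID@8 stall=0 (-) EX@9 MEM@10 WB@11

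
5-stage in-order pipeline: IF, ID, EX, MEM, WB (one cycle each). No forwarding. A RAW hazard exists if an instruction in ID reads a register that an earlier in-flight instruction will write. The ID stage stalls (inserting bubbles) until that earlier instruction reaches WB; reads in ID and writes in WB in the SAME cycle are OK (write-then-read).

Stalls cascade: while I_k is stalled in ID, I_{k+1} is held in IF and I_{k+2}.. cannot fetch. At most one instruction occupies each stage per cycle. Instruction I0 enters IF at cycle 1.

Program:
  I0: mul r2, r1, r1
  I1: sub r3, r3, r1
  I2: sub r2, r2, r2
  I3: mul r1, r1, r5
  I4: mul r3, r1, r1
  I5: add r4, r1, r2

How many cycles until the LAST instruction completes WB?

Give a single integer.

I0 mul r2 <- r1,r1: IF@1 ID@2 stall=0 (-) EX@3 MEM@4 WB@5
I1 sub r3 <- r3,r1: IF@2 ID@3 stall=0 (-) EX@4 MEM@5 WB@6
I2 sub r2 <- r2,r2: IF@3 ID@4 stall=1 (RAW on I0.r2 (WB@5)) EX@6 MEM@7 WB@8
I3 mul r1 <- r1,r5: IF@4 ID@6 stall=0 (-) EX@7 MEM@8 WB@9
I4 mul r3 <- r1,r1: IF@6 ID@7 stall=2 (RAW on I3.r1 (WB@9)) EX@10 MEM@11 WB@12
I5 add r4 <- r1,r2: IF@7 ID@10 stall=0 (-) EX@11 MEM@12 WB@13

Answer: 13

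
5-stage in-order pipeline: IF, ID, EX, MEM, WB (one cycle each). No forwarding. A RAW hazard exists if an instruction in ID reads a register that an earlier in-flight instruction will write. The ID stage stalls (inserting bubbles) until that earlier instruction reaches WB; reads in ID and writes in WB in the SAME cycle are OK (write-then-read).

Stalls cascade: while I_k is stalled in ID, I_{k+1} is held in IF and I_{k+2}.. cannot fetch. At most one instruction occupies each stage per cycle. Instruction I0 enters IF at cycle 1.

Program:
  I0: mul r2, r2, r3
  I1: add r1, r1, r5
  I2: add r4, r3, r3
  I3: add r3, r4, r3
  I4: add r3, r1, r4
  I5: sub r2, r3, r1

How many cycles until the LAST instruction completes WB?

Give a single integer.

I0 mul r2 <- r2,r3: IF@1 ID@2 stall=0 (-) EX@3 MEM@4 WB@5
I1 add r1 <- r1,r5: IF@2 ID@3 stall=0 (-) EX@4 MEM@5 WB@6
I2 add r4 <- r3,r3: IF@3 ID@4 stall=0 (-) EX@5 MEM@6 WB@7
I3 add r3 <- r4,r3: IF@4 ID@5 stall=2 (RAW on I2.r4 (WB@7)) EX@8 MEM@9 WB@10
I4 add r3 <- r1,r4: IF@5 ID@8 stall=0 (-) EX@9 MEM@10 WB@11
I5 sub r2 <- r3,r1: IF@8 ID@9 stall=2 (RAW on I4.r3 (WB@11)) EX@12 MEM@13 WB@14

Answer: 14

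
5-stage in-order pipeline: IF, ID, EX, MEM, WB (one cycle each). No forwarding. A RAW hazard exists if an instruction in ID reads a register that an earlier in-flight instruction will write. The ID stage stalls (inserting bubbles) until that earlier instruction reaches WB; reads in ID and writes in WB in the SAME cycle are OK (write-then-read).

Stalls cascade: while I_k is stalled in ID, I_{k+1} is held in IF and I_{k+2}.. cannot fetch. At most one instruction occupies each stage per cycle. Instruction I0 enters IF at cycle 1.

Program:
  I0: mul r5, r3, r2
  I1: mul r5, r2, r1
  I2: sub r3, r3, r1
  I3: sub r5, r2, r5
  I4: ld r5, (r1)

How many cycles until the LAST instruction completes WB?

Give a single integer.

I0 mul r5 <- r3,r2: IF@1 ID@2 stall=0 (-) EX@3 MEM@4 WB@5
I1 mul r5 <- r2,r1: IF@2 ID@3 stall=0 (-) EX@4 MEM@5 WB@6
I2 sub r3 <- r3,r1: IF@3 ID@4 stall=0 (-) EX@5 MEM@6 WB@7
I3 sub r5 <- r2,r5: IF@4 ID@5 stall=1 (RAW on I1.r5 (WB@6)) EX@7 MEM@8 WB@9
I4 ld r5 <- r1: IF@5 ID@7 stall=0 (-) EX@8 MEM@9 WB@10

Answer: 10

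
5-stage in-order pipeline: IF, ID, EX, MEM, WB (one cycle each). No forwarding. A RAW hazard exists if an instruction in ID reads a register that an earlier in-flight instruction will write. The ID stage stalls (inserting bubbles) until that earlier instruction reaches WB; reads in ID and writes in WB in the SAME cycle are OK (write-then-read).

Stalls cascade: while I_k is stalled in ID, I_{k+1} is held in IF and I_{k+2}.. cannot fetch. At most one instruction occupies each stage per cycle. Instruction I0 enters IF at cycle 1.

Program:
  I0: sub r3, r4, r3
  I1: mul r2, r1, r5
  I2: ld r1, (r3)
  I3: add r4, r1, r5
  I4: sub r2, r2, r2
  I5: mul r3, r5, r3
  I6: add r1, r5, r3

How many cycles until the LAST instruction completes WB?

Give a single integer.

I0 sub r3 <- r4,r3: IF@1 ID@2 stall=0 (-) EX@3 MEM@4 WB@5
I1 mul r2 <- r1,r5: IF@2 ID@3 stall=0 (-) EX@4 MEM@5 WB@6
I2 ld r1 <- r3: IF@3 ID@4 stall=1 (RAW on I0.r3 (WB@5)) EX@6 MEM@7 WB@8
I3 add r4 <- r1,r5: IF@4 ID@6 stall=2 (RAW on I2.r1 (WB@8)) EX@9 MEM@10 WB@11
I4 sub r2 <- r2,r2: IF@6 ID@9 stall=0 (-) EX@10 MEM@11 WB@12
I5 mul r3 <- r5,r3: IF@9 ID@10 stall=0 (-) EX@11 MEM@12 WB@13
I6 add r1 <- r5,r3: IF@10 ID@11 stall=2 (RAW on I5.r3 (WB@13)) EX@14 MEM@15 WB@16

Answer: 16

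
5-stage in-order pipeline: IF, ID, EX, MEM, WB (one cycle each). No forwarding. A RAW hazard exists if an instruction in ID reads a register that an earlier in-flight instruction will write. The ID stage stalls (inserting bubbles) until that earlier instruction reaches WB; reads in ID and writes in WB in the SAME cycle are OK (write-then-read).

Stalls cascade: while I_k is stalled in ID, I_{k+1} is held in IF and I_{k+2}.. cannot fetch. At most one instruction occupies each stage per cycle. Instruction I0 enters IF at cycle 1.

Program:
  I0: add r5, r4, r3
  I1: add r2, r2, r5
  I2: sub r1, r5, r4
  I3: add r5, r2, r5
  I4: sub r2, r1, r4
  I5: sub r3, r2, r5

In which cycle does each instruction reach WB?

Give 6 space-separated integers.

Answer: 5 8 9 11 12 15

Derivation:
I0 add r5 <- r4,r3: IF@1 ID@2 stall=0 (-) EX@3 MEM@4 WB@5
I1 add r2 <- r2,r5: IF@2 ID@3 stall=2 (RAW on I0.r5 (WB@5)) EX@6 MEM@7 WB@8
I2 sub r1 <- r5,r4: IF@3 ID@6 stall=0 (-) EX@7 MEM@8 WB@9
I3 add r5 <- r2,r5: IF@6 ID@7 stall=1 (RAW on I1.r2 (WB@8)) EX@9 MEM@10 WB@11
I4 sub r2 <- r1,r4: IF@7 ID@9 stall=0 (-) EX@10 MEM@11 WB@12
I5 sub r3 <- r2,r5: IF@9 ID@10 stall=2 (RAW on I4.r2 (WB@12)) EX@13 MEM@14 WB@15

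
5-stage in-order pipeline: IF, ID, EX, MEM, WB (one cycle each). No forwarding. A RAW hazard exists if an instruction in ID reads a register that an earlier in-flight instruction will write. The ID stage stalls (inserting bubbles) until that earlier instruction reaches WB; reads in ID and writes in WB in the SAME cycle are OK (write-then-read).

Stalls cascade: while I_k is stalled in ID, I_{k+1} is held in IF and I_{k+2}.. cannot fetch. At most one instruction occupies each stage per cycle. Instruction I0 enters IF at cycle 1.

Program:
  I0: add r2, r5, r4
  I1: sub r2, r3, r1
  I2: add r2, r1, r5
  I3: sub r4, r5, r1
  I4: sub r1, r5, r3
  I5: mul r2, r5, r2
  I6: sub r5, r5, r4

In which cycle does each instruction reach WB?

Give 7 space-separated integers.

I0 add r2 <- r5,r4: IF@1 ID@2 stall=0 (-) EX@3 MEM@4 WB@5
I1 sub r2 <- r3,r1: IF@2 ID@3 stall=0 (-) EX@4 MEM@5 WB@6
I2 add r2 <- r1,r5: IF@3 ID@4 stall=0 (-) EX@5 MEM@6 WB@7
I3 sub r4 <- r5,r1: IF@4 ID@5 stall=0 (-) EX@6 MEM@7 WB@8
I4 sub r1 <- r5,r3: IF@5 ID@6 stall=0 (-) EX@7 MEM@8 WB@9
I5 mul r2 <- r5,r2: IF@6 ID@7 stall=0 (-) EX@8 MEM@9 WB@10
I6 sub r5 <- r5,r4: IF@7 ID@8 stall=0 (-) EX@9 MEM@10 WB@11

Answer: 5 6 7 8 9 10 11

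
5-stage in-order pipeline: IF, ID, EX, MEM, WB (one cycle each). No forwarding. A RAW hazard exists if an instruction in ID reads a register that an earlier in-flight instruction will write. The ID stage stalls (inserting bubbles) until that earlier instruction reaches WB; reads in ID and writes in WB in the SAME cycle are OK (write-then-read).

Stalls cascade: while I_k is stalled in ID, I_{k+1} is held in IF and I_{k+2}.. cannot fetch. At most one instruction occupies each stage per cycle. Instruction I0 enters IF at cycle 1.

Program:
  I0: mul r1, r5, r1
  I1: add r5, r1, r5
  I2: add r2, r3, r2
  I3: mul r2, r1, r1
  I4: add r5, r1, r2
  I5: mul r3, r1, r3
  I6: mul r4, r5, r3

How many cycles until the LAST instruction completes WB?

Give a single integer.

I0 mul r1 <- r5,r1: IF@1 ID@2 stall=0 (-) EX@3 MEM@4 WB@5
I1 add r5 <- r1,r5: IF@2 ID@3 stall=2 (RAW on I0.r1 (WB@5)) EX@6 MEM@7 WB@8
I2 add r2 <- r3,r2: IF@3 ID@6 stall=0 (-) EX@7 MEM@8 WB@9
I3 mul r2 <- r1,r1: IF@6 ID@7 stall=0 (-) EX@8 MEM@9 WB@10
I4 add r5 <- r1,r2: IF@7 ID@8 stall=2 (RAW on I3.r2 (WB@10)) EX@11 MEM@12 WB@13
I5 mul r3 <- r1,r3: IF@8 ID@11 stall=0 (-) EX@12 MEM@13 WB@14
I6 mul r4 <- r5,r3: IF@11 ID@12 stall=2 (RAW on I5.r3 (WB@14)) EX@15 MEM@16 WB@17

Answer: 17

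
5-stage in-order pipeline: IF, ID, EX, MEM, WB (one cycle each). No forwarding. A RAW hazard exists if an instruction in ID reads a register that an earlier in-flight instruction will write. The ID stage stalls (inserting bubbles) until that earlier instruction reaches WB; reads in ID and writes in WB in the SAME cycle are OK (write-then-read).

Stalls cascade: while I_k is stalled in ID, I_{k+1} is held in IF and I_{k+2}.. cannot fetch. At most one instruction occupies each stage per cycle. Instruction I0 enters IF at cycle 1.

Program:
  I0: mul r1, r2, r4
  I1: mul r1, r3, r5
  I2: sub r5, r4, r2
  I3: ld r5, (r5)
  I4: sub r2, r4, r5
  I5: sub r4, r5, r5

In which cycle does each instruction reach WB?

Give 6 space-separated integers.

I0 mul r1 <- r2,r4: IF@1 ID@2 stall=0 (-) EX@3 MEM@4 WB@5
I1 mul r1 <- r3,r5: IF@2 ID@3 stall=0 (-) EX@4 MEM@5 WB@6
I2 sub r5 <- r4,r2: IF@3 ID@4 stall=0 (-) EX@5 MEM@6 WB@7
I3 ld r5 <- r5: IF@4 ID@5 stall=2 (RAW on I2.r5 (WB@7)) EX@8 MEM@9 WB@10
I4 sub r2 <- r4,r5: IF@5 ID@8 stall=2 (RAW on I3.r5 (WB@10)) EX@11 MEM@12 WB@13
I5 sub r4 <- r5,r5: IF@8 ID@11 stall=0 (-) EX@12 MEM@13 WB@14

Answer: 5 6 7 10 13 14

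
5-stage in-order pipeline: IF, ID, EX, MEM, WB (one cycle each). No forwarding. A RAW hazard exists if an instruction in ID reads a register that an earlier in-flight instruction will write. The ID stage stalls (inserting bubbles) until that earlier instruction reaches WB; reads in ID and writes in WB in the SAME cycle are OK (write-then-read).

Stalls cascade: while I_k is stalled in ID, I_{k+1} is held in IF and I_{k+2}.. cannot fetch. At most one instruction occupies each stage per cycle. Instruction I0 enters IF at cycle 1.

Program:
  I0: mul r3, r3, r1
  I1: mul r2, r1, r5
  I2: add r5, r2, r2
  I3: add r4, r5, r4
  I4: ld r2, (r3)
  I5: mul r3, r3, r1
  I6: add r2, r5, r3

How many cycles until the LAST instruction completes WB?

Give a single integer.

I0 mul r3 <- r3,r1: IF@1 ID@2 stall=0 (-) EX@3 MEM@4 WB@5
I1 mul r2 <- r1,r5: IF@2 ID@3 stall=0 (-) EX@4 MEM@5 WB@6
I2 add r5 <- r2,r2: IF@3 ID@4 stall=2 (RAW on I1.r2 (WB@6)) EX@7 MEM@8 WB@9
I3 add r4 <- r5,r4: IF@4 ID@7 stall=2 (RAW on I2.r5 (WB@9)) EX@10 MEM@11 WB@12
I4 ld r2 <- r3: IF@7 ID@10 stall=0 (-) EX@11 MEM@12 WB@13
I5 mul r3 <- r3,r1: IF@10 ID@11 stall=0 (-) EX@12 MEM@13 WB@14
I6 add r2 <- r5,r3: IF@11 ID@12 stall=2 (RAW on I5.r3 (WB@14)) EX@15 MEM@16 WB@17

Answer: 17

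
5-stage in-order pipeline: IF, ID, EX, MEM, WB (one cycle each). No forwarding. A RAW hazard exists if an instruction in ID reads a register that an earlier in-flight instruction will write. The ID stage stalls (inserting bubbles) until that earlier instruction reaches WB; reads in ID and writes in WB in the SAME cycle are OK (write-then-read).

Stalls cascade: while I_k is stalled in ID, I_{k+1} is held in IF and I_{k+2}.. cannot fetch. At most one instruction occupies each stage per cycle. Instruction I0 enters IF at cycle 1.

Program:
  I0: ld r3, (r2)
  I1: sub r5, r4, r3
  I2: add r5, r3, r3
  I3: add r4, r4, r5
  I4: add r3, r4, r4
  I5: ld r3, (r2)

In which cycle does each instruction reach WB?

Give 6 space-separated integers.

Answer: 5 8 9 12 15 16

Derivation:
I0 ld r3 <- r2: IF@1 ID@2 stall=0 (-) EX@3 MEM@4 WB@5
I1 sub r5 <- r4,r3: IF@2 ID@3 stall=2 (RAW on I0.r3 (WB@5)) EX@6 MEM@7 WB@8
I2 add r5 <- r3,r3: IF@3 ID@6 stall=0 (-) EX@7 MEM@8 WB@9
I3 add r4 <- r4,r5: IF@6 ID@7 stall=2 (RAW on I2.r5 (WB@9)) EX@10 MEM@11 WB@12
I4 add r3 <- r4,r4: IF@7 ID@10 stall=2 (RAW on I3.r4 (WB@12)) EX@13 MEM@14 WB@15
I5 ld r3 <- r2: IF@10 ID@13 stall=0 (-) EX@14 MEM@15 WB@16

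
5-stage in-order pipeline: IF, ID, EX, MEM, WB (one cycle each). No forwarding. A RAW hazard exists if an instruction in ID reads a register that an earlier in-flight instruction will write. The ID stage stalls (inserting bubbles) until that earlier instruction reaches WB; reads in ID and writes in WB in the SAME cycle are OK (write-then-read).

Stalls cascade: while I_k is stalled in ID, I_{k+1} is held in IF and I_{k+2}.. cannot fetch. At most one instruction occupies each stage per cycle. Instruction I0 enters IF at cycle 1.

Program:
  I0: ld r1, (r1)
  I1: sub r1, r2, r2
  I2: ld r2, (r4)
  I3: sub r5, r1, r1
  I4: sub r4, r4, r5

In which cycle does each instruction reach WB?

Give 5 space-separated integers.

I0 ld r1 <- r1: IF@1 ID@2 stall=0 (-) EX@3 MEM@4 WB@5
I1 sub r1 <- r2,r2: IF@2 ID@3 stall=0 (-) EX@4 MEM@5 WB@6
I2 ld r2 <- r4: IF@3 ID@4 stall=0 (-) EX@5 MEM@6 WB@7
I3 sub r5 <- r1,r1: IF@4 ID@5 stall=1 (RAW on I1.r1 (WB@6)) EX@7 MEM@8 WB@9
I4 sub r4 <- r4,r5: IF@5 ID@7 stall=2 (RAW on I3.r5 (WB@9)) EX@10 MEM@11 WB@12

Answer: 5 6 7 9 12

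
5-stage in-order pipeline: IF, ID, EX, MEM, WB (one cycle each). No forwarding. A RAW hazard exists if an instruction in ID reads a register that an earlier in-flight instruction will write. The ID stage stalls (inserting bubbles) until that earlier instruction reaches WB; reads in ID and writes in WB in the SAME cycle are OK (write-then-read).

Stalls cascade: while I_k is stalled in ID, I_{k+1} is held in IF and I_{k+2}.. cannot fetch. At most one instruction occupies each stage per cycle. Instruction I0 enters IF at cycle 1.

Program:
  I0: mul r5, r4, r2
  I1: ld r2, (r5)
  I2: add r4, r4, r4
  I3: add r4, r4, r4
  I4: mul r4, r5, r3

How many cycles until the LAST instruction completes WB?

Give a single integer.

Answer: 13

Derivation:
I0 mul r5 <- r4,r2: IF@1 ID@2 stall=0 (-) EX@3 MEM@4 WB@5
I1 ld r2 <- r5: IF@2 ID@3 stall=2 (RAW on I0.r5 (WB@5)) EX@6 MEM@7 WB@8
I2 add r4 <- r4,r4: IF@3 ID@6 stall=0 (-) EX@7 MEM@8 WB@9
I3 add r4 <- r4,r4: IF@6 ID@7 stall=2 (RAW on I2.r4 (WB@9)) EX@10 MEM@11 WB@12
I4 mul r4 <- r5,r3: IF@7 ID@10 stall=0 (-) EX@11 MEM@12 WB@13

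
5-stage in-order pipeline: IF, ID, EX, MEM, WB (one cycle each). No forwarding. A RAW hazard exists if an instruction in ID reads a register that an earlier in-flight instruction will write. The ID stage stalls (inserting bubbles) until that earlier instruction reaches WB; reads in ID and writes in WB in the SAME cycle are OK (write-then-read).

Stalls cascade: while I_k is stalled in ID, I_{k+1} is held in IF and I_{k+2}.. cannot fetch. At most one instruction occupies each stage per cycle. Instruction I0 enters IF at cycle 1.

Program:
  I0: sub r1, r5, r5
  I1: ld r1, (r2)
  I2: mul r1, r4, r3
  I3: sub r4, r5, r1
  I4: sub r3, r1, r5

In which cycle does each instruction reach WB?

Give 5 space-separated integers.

I0 sub r1 <- r5,r5: IF@1 ID@2 stall=0 (-) EX@3 MEM@4 WB@5
I1 ld r1 <- r2: IF@2 ID@3 stall=0 (-) EX@4 MEM@5 WB@6
I2 mul r1 <- r4,r3: IF@3 ID@4 stall=0 (-) EX@5 MEM@6 WB@7
I3 sub r4 <- r5,r1: IF@4 ID@5 stall=2 (RAW on I2.r1 (WB@7)) EX@8 MEM@9 WB@10
I4 sub r3 <- r1,r5: IF@5 ID@8 stall=0 (-) EX@9 MEM@10 WB@11

Answer: 5 6 7 10 11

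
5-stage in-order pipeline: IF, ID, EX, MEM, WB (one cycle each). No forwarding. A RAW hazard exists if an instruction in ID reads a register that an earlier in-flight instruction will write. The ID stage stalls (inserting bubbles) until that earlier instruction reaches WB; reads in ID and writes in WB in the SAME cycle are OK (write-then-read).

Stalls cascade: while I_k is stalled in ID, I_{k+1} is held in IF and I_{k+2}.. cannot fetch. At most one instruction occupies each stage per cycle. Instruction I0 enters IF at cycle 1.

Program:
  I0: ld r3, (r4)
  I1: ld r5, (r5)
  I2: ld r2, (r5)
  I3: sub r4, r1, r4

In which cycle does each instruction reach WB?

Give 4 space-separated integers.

Answer: 5 6 9 10

Derivation:
I0 ld r3 <- r4: IF@1 ID@2 stall=0 (-) EX@3 MEM@4 WB@5
I1 ld r5 <- r5: IF@2 ID@3 stall=0 (-) EX@4 MEM@5 WB@6
I2 ld r2 <- r5: IF@3 ID@4 stall=2 (RAW on I1.r5 (WB@6)) EX@7 MEM@8 WB@9
I3 sub r4 <- r1,r4: IF@4 ID@7 stall=0 (-) EX@8 MEM@9 WB@10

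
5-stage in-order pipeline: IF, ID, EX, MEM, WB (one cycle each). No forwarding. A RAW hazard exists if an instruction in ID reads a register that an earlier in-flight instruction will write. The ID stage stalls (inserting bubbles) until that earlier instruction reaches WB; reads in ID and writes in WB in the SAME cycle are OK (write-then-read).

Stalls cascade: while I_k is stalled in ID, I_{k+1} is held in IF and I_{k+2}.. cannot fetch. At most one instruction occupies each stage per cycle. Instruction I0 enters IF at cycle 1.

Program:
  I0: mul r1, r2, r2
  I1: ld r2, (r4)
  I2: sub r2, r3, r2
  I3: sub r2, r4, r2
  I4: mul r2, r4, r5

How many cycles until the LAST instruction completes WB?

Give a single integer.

I0 mul r1 <- r2,r2: IF@1 ID@2 stall=0 (-) EX@3 MEM@4 WB@5
I1 ld r2 <- r4: IF@2 ID@3 stall=0 (-) EX@4 MEM@5 WB@6
I2 sub r2 <- r3,r2: IF@3 ID@4 stall=2 (RAW on I1.r2 (WB@6)) EX@7 MEM@8 WB@9
I3 sub r2 <- r4,r2: IF@4 ID@7 stall=2 (RAW on I2.r2 (WB@9)) EX@10 MEM@11 WB@12
I4 mul r2 <- r4,r5: IF@7 ID@10 stall=0 (-) EX@11 MEM@12 WB@13

Answer: 13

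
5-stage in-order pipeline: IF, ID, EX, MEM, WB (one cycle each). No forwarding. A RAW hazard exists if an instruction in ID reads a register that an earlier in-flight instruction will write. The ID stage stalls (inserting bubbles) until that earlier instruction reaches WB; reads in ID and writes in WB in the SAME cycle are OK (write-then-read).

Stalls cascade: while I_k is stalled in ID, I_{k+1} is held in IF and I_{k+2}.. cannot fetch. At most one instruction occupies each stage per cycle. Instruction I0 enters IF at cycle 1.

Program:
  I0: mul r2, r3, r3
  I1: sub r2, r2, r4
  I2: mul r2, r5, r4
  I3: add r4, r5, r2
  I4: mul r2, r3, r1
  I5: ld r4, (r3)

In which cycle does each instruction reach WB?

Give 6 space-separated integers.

Answer: 5 8 9 12 13 14

Derivation:
I0 mul r2 <- r3,r3: IF@1 ID@2 stall=0 (-) EX@3 MEM@4 WB@5
I1 sub r2 <- r2,r4: IF@2 ID@3 stall=2 (RAW on I0.r2 (WB@5)) EX@6 MEM@7 WB@8
I2 mul r2 <- r5,r4: IF@3 ID@6 stall=0 (-) EX@7 MEM@8 WB@9
I3 add r4 <- r5,r2: IF@6 ID@7 stall=2 (RAW on I2.r2 (WB@9)) EX@10 MEM@11 WB@12
I4 mul r2 <- r3,r1: IF@7 ID@10 stall=0 (-) EX@11 MEM@12 WB@13
I5 ld r4 <- r3: IF@10 ID@11 stall=0 (-) EX@12 MEM@13 WB@14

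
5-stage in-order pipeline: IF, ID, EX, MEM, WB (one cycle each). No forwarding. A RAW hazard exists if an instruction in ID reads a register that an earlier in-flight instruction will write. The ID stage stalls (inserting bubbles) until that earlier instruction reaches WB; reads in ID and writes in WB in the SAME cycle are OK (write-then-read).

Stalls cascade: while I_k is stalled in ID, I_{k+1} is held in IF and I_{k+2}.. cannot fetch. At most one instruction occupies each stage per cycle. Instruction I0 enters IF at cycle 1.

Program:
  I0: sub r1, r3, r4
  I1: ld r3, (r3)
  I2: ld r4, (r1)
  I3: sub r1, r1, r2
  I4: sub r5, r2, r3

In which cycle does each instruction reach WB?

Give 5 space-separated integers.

I0 sub r1 <- r3,r4: IF@1 ID@2 stall=0 (-) EX@3 MEM@4 WB@5
I1 ld r3 <- r3: IF@2 ID@3 stall=0 (-) EX@4 MEM@5 WB@6
I2 ld r4 <- r1: IF@3 ID@4 stall=1 (RAW on I0.r1 (WB@5)) EX@6 MEM@7 WB@8
I3 sub r1 <- r1,r2: IF@4 ID@6 stall=0 (-) EX@7 MEM@8 WB@9
I4 sub r5 <- r2,r3: IF@6 ID@7 stall=0 (-) EX@8 MEM@9 WB@10

Answer: 5 6 8 9 10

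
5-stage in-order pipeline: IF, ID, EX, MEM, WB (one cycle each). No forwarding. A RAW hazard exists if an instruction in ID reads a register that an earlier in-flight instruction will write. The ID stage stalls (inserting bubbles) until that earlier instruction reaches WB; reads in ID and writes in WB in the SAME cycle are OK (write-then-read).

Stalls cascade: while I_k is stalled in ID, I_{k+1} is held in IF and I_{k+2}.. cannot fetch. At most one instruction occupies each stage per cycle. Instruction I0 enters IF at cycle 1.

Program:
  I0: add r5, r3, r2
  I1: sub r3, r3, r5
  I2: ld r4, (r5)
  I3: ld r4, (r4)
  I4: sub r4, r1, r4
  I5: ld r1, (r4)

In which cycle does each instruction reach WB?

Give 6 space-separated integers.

I0 add r5 <- r3,r2: IF@1 ID@2 stall=0 (-) EX@3 MEM@4 WB@5
I1 sub r3 <- r3,r5: IF@2 ID@3 stall=2 (RAW on I0.r5 (WB@5)) EX@6 MEM@7 WB@8
I2 ld r4 <- r5: IF@3 ID@6 stall=0 (-) EX@7 MEM@8 WB@9
I3 ld r4 <- r4: IF@6 ID@7 stall=2 (RAW on I2.r4 (WB@9)) EX@10 MEM@11 WB@12
I4 sub r4 <- r1,r4: IF@7 ID@10 stall=2 (RAW on I3.r4 (WB@12)) EX@13 MEM@14 WB@15
I5 ld r1 <- r4: IF@10 ID@13 stall=2 (RAW on I4.r4 (WB@15)) EX@16 MEM@17 WB@18

Answer: 5 8 9 12 15 18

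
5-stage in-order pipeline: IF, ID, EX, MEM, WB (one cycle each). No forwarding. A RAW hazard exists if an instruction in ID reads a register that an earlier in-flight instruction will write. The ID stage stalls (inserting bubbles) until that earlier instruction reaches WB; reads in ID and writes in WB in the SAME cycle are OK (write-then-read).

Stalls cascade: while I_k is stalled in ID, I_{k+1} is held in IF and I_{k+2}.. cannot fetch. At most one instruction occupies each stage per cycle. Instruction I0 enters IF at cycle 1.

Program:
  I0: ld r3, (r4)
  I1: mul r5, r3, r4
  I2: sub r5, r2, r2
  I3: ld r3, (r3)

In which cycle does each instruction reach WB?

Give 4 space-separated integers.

I0 ld r3 <- r4: IF@1 ID@2 stall=0 (-) EX@3 MEM@4 WB@5
I1 mul r5 <- r3,r4: IF@2 ID@3 stall=2 (RAW on I0.r3 (WB@5)) EX@6 MEM@7 WB@8
I2 sub r5 <- r2,r2: IF@3 ID@6 stall=0 (-) EX@7 MEM@8 WB@9
I3 ld r3 <- r3: IF@6 ID@7 stall=0 (-) EX@8 MEM@9 WB@10

Answer: 5 8 9 10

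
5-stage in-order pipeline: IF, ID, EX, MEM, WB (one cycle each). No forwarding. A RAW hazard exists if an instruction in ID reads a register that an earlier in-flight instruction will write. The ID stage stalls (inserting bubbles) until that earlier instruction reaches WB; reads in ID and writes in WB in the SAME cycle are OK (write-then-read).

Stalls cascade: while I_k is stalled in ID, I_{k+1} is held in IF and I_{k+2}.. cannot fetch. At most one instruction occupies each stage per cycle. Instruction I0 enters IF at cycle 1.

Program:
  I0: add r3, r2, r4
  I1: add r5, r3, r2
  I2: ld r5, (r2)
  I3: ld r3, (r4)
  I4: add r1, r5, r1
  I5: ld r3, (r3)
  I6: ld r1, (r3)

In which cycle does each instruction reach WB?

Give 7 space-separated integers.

Answer: 5 8 9 10 12 13 16

Derivation:
I0 add r3 <- r2,r4: IF@1 ID@2 stall=0 (-) EX@3 MEM@4 WB@5
I1 add r5 <- r3,r2: IF@2 ID@3 stall=2 (RAW on I0.r3 (WB@5)) EX@6 MEM@7 WB@8
I2 ld r5 <- r2: IF@3 ID@6 stall=0 (-) EX@7 MEM@8 WB@9
I3 ld r3 <- r4: IF@6 ID@7 stall=0 (-) EX@8 MEM@9 WB@10
I4 add r1 <- r5,r1: IF@7 ID@8 stall=1 (RAW on I2.r5 (WB@9)) EX@10 MEM@11 WB@12
I5 ld r3 <- r3: IF@8 ID@10 stall=0 (-) EX@11 MEM@12 WB@13
I6 ld r1 <- r3: IF@10 ID@11 stall=2 (RAW on I5.r3 (WB@13)) EX@14 MEM@15 WB@16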